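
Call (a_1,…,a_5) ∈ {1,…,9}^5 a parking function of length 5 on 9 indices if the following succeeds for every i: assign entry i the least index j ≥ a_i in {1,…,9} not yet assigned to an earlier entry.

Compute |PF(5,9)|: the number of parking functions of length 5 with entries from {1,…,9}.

|PF(5,9)| = 5·10^4 = 5 · 10000 = 50000 (Pollak)
Check (5,2,7,1,3) → sorted (1,2,3,5,7): b_i ≤ 4+i ∀i, a PF.

50000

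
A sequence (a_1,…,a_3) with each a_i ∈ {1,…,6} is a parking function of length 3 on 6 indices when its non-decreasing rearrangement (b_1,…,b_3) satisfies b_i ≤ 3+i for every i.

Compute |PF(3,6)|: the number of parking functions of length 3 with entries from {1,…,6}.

|PF(3,6)| = 4·7^2 = 4 · 49 = 196 (Konheim–Weiss)
Example (1,4,1) → sorted (1,1,4): b_i ≤ 3+i ∀i, a PF.

196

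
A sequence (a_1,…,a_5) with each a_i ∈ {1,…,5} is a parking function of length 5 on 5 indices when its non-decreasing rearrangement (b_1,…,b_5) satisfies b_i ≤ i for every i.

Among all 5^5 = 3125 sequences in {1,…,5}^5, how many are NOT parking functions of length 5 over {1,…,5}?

Count = (6−5)·6^(5−1) = 1·1296 = 1296 (Konheim–Weiss)
E.g. (5,5,3,5,1) → sorted (1,3,5,5,5): b_2=3>2, not a PF.
5^5 − 1296 = 3125 − 1296 = 1829

1829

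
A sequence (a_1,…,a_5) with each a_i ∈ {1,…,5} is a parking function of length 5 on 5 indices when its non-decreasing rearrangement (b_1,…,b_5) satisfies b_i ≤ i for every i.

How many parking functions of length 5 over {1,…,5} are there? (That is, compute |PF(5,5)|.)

|PF(5,5)| = (5−5+1)·(5+1)^(5−1) = 1·1296 = 1296 (Konheim–Weiss)
Check (5,1,4,1,2) → sorted (1,1,2,4,5): b_i ≤ i ∀i, a PF.

1296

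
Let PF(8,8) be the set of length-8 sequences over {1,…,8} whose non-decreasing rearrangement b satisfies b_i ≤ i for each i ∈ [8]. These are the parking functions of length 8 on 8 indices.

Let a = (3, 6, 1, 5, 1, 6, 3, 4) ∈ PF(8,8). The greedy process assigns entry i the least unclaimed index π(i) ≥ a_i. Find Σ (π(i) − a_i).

Σπ(i) = 1+…+8 = 36; Σa = 3+6+1+5+1+6+3+4 = 29; disp = 36−29 = 7.

7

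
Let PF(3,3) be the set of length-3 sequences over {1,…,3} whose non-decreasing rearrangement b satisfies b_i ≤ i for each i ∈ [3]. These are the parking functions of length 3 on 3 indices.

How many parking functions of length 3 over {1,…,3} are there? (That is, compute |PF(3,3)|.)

|PF| = (3+1−3)·(3+1)^{3−1} = 1×16 = 16 (Konheim–Weiss)
One tuple (1,1,1) → sorted (1,1,1): b_i ≤ i ∀i, a PF.

16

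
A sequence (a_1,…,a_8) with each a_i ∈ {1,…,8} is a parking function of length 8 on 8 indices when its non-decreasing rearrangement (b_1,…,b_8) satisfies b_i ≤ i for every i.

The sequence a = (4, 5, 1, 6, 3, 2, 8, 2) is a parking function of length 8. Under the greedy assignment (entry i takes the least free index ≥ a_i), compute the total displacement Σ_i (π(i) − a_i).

Σπ(i) = 1+…+8 = 36; Σa = 4+5+1+6+3+2+8+2 = 31; disp = 36−31 = 5.

5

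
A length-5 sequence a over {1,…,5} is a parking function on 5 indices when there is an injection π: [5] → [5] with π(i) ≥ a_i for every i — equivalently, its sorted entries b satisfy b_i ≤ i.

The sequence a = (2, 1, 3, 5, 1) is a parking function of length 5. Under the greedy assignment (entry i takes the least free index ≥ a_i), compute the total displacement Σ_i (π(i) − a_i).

Σπ(i) = 1+…+5 = 15; Σa = 2+1+3+5+1 = 12; disp = 15−12 = 3.

3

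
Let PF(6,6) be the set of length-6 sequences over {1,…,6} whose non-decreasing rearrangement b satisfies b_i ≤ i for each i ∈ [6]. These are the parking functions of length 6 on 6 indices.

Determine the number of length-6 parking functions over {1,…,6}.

#PF = 1·7^5 = 1×16807 = 16807
E.g. (2,3,2,6,1,1) → sorted (1,1,2,2,3,6): b_i ≤ i ∀i, a PF.

16807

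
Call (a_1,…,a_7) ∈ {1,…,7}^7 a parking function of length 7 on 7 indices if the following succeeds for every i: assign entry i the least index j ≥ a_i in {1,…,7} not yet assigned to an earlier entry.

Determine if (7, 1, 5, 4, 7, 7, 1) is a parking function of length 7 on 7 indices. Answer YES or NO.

NO

Order a: b = (1, 1, 4, 5, 7, 7, 7).
  b_1=1 ≤ 1
  b_2=1 ≤ 2
  b_3=4 > 3
  fails at i=3 ⇒ NO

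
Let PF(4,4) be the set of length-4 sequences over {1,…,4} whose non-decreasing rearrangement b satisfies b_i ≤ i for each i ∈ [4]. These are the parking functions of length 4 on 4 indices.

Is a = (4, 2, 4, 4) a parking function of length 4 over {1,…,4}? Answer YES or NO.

NO

Order a: b = (2, 4, 4, 4).
  b_1=2 > 1
  fails at i=1 ⇒ NO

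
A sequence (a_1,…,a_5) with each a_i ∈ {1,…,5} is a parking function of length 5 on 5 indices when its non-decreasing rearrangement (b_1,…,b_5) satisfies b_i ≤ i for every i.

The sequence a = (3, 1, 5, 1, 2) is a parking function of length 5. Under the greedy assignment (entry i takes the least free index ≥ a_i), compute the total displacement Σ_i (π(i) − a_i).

3

Σπ = 5·6/2 = 15 (π permutes [5]); Σa = 3+1+5+1+2 = 12; disp = 15−12 = 3.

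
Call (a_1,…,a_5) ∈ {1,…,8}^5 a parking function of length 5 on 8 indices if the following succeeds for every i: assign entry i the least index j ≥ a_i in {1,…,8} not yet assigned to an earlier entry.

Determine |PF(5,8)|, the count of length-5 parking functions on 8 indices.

Count = (9−5)·9^(5−1) = 4×6561 = 26244
One tuple (2,3,6,6,1) → sorted (1,2,3,6,6): b_i ≤ 3+i ∀i, a PF.

26244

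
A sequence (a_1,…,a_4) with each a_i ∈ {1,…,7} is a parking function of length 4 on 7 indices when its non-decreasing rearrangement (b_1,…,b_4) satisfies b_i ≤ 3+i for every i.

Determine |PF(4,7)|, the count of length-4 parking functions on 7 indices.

|PF(4,7)| = 4·8^3 = 4×512 = 2048 (Konheim–Weiss)
E.g. (2,1,5,3) → sorted (1,2,3,5): b_i ≤ 3+i ∀i, a PF.

2048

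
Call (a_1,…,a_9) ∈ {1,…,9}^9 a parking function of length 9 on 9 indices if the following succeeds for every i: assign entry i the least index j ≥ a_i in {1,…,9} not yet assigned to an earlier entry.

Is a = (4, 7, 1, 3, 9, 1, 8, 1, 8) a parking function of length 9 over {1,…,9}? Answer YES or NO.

NO

Order a: b = (1, 1, 1, 3, 4, 7, 8, 8, 9).
  b_1=1 ≤ 1
  b_2=1 ≤ 2
  b_3=1 ≤ 3
  b_4=3 ≤ 4
  b_5=4 ≤ 5
  b_6=7 > 6
  fails at i=6 ⇒ NO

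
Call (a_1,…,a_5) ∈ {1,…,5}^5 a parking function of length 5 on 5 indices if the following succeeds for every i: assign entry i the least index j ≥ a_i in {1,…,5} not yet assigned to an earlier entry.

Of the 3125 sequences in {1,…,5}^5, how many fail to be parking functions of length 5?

1829

|PF| = 1·6^4 = 1 · 1296 = 1296 [KW]
Check (4,4,3,5,3) → sorted (3,3,4,4,5): b_1=3>1, not a PF.
So 3125 − 1296 = 1829 fail.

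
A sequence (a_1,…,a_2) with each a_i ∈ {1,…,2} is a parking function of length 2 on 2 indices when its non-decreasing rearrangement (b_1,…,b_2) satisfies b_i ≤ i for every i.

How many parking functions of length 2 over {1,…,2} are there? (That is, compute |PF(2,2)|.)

#PF = (2−2+1)·(2+1)^(2−1) = 1×3 = 3 [KW]
Check (1,1) → sorted (1,1): b_i ≤ i ∀i, a PF.

3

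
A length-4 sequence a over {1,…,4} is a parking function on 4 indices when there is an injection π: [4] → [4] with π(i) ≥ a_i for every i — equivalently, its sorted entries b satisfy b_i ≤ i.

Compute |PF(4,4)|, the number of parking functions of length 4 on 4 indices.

125

Count = (4+1−4)·(4+1)^{4−1} = 1×125 = 125 [KW]
One tuple (3,4,1,1) → sorted (1,1,3,4): b_i ≤ i ∀i, a PF.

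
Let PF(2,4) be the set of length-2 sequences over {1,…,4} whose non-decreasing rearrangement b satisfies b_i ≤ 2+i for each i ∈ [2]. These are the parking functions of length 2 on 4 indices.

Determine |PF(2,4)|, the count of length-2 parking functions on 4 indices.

15

#PF = (5−2)·5^(2−1) = 3×5 = 15 (Konheim–Weiss)
Check (2,3) → sorted (2,3): b_i ≤ 2+i ∀i, a PF.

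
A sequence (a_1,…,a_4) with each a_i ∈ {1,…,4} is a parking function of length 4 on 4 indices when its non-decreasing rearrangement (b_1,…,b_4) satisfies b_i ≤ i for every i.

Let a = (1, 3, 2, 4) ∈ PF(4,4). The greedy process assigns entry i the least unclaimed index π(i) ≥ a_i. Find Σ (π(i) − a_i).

0

Σπ = 10 ({1..4} each once); Σa = 1+3+2+4 = 10; disp = 10−10 = 0.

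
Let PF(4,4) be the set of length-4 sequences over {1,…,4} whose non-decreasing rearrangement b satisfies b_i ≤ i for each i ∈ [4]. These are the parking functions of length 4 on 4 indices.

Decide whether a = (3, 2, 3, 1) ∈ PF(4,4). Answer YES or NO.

YES

Order a: b = (1, 2, 3, 3).
  b_1=1 ≤ 1
  b_2=2 ≤ 2
  b_3=3 ≤ 3
  b_4=3 ≤ 4
All bounds hold ⇒ YES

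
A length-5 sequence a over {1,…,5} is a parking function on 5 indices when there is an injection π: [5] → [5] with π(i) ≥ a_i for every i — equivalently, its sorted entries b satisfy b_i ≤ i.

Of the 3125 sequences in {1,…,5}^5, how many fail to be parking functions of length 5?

1829

|PF(5,5)| = (5−5+1)·(5+1)^(5−1) = 1×1296 = 1296 (Konheim–Weiss)
E.g. (4,3,2,4,5) → sorted (2,3,4,4,5): b_1=2>1, not a PF.
Total 3125; non-PF = 3125−1296 = 1829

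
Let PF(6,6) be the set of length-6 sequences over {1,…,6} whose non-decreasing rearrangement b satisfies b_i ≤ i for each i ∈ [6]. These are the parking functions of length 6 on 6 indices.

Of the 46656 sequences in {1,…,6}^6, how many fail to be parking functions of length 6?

29849

|PF(6,6)| = (7−6)·7^(6−1) = 1×16807 = 16807 (Konheim–Weiss)
One tuple (1,4,1,6,4,6) → sorted (1,1,4,4,6,6): b_3=4>3, not a PF.
So 46656 − 16807 = 29849 fail.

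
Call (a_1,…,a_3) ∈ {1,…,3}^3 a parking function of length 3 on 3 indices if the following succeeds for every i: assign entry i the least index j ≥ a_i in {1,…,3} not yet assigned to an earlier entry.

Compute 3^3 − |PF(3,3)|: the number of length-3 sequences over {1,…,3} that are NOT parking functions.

11

|PF(3,3)| = (3−3+1)·(3+1)^(3−1) = 1×16 = 16
One tuple (2,3,3) → sorted (2,3,3): b_1=2>1, not a PF.
So 27 − 16 = 11 fail.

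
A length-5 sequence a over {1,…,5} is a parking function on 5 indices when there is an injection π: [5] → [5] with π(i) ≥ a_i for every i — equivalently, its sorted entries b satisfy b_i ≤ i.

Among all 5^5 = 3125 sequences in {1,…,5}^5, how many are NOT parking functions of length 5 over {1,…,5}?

1829

|PF(5,5)| = 1·6^4 = 1×1296 = 1296
Check (5,5,4,4,5) → sorted (4,4,5,5,5): b_1=4>1, not a PF.
So 3125 − 1296 = 1829 fail.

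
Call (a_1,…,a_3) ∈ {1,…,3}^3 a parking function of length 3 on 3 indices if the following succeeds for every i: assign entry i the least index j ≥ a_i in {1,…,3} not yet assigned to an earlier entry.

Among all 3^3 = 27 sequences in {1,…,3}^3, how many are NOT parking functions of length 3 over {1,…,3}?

#PF = 1·4^2 = 1×16 = 16 (Pollak)
Check (1,3,3) → sorted (1,3,3): b_2=3>2, not a PF.
Total 27; non-PF = 27−16 = 11

11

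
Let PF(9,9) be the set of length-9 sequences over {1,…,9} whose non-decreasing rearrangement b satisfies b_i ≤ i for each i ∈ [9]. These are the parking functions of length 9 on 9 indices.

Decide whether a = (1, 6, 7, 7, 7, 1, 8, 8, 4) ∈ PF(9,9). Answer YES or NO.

Order a: b = (1, 1, 4, 6, 7, 7, 7, 8, 8).
  b_1=1 ≤ 1
  b_2=1 ≤ 2
  b_3=4 > 3
  fails at i=3 ⇒ NO

NO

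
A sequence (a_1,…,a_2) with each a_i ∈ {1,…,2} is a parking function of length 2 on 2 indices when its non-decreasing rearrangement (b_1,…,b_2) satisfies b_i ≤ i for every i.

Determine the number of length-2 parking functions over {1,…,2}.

|PF| = (2+1−2)·(2+1)^{2−1} = 1·3 = 3 [KW]
Example (1,1) → sorted (1,1): b_i ≤ i ∀i, a PF.

3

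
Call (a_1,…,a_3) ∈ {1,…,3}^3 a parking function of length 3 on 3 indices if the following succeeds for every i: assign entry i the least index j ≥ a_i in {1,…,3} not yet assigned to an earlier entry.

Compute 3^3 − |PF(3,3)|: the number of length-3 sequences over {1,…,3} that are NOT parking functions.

|PF| = (3+1−3)·(3+1)^{3−1} = 1 · 16 = 16 (Pollak)
One tuple (3,2,3) → sorted (2,3,3): b_1=2>1, not a PF.
3^3 − 16 = 27 − 16 = 11

11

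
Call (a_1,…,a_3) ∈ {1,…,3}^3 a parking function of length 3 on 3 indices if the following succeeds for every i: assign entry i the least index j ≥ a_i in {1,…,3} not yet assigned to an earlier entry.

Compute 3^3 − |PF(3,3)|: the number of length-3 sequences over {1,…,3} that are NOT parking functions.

11

|PF(3,3)| = 1·4^2 = 1 · 16 = 16 (Konheim–Weiss)
Check (3,3,1) → sorted (1,3,3): b_2=3>2, not a PF.
So 27 − 16 = 11 fail.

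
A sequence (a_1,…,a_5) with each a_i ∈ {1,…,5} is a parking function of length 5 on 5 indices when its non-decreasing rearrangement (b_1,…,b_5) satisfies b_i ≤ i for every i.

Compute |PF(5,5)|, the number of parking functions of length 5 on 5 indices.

#PF = (6−5)·6^(5−1) = 1×1296 = 1296
One tuple (1,3,4,2,1) → sorted (1,1,2,3,4): b_i ≤ i ∀i, a PF.

1296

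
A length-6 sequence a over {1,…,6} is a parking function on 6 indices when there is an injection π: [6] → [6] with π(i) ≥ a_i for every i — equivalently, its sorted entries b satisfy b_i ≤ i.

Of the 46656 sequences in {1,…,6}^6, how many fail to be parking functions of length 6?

#PF = 1·7^5 = 1×16807 = 16807 (Konheim–Weiss)
E.g. (1,5,3,6,6,5) → sorted (1,3,5,5,6,6): b_2=3>2, not a PF.
6^6 − 16807 = 46656 − 16807 = 29849

29849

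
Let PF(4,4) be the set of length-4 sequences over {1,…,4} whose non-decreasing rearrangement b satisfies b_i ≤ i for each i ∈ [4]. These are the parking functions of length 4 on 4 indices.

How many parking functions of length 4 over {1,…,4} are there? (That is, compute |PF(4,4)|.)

125

|PF(4,4)| = (4−4+1)·(4+1)^(4−1) = 1·125 = 125
Check (3,4,2,1) → sorted (1,2,3,4): b_i ≤ i ∀i, a PF.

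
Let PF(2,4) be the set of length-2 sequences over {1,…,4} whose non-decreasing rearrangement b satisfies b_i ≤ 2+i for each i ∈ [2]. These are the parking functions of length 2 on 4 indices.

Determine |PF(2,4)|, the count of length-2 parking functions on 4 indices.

|PF| = (4−2+1)·(4+1)^(2−1) = 3 · 5 = 15
E.g. (3,2) → sorted (2,3): b_i ≤ 2+i ∀i, a PF.

15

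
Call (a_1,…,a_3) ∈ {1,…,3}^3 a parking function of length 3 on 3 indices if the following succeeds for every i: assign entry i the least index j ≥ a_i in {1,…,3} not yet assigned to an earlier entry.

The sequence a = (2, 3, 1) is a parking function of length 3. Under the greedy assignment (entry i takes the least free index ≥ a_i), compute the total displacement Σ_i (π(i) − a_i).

0

Σπ(i) = 1+…+3 = 6; Σa = 2+3+1 = 6; disp = 6−6 = 0.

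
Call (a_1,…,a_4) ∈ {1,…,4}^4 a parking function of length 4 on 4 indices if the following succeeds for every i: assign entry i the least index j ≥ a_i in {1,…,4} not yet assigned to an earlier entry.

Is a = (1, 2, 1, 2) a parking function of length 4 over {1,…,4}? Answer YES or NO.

Sorted: b = (1, 1, 2, 2).
  b_1=1 ≤ 1
  b_2=1 ≤ 2
  b_3=2 ≤ 3
  b_4=2 ≤ 4
All bounds hold ⇒ YES

YES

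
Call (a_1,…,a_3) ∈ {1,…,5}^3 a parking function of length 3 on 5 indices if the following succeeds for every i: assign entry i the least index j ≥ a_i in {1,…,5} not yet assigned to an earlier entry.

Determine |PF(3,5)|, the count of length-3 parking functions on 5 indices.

108

|PF| = 3·6^2 = 3 · 36 = 108 (Pollak)
One tuple (3,1,3) → sorted (1,3,3): b_i ≤ 2+i ∀i, a PF.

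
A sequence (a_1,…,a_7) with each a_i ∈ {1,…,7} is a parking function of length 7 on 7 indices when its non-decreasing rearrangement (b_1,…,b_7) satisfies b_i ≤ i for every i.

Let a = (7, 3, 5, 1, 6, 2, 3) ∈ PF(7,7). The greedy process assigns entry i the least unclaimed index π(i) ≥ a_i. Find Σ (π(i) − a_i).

Σπ(i) = 1+…+7 = 28; Σa = 7+3+5+1+6+2+3 = 27; disp = 28−27 = 1.

1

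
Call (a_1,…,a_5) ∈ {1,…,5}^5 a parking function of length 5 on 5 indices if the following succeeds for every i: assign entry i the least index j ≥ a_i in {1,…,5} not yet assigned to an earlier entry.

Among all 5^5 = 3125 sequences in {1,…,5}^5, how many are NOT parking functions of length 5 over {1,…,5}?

1829

|PF(5,5)| = 1·6^4 = 1·1296 = 1296 (Konheim–Weiss)
E.g. (3,2,2,2,2) → sorted (2,2,2,2,3): b_1=2>1, not a PF.
So 3125 − 1296 = 1829 fail.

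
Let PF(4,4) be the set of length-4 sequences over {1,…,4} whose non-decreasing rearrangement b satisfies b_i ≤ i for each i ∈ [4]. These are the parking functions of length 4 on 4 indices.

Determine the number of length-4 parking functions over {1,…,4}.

125

|PF| = (4+1−4)·(4+1)^{4−1} = 1×125 = 125 (Pollak)
Check (1,2,3,3) → sorted (1,2,3,3): b_i ≤ i ∀i, a PF.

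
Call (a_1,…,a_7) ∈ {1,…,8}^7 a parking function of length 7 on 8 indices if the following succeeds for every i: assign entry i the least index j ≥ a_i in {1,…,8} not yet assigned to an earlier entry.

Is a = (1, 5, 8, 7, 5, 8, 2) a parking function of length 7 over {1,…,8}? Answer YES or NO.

NO

Order a: b = (1, 2, 5, 5, 7, 8, 8).
  b_1=1 ≤ 2
  b_2=2 ≤ 3
  b_3=5 > 4
  fails at i=3 ⇒ NO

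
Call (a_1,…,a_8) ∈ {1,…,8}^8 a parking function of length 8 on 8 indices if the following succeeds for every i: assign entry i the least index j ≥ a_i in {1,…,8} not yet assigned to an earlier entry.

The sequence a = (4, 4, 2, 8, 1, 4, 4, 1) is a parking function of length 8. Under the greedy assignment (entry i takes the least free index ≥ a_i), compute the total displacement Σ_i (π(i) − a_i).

8

Σπ = 8·9/2 = 36 (π permutes [8]); Σa = 4+4+2+8+1+4+4+1 = 28; disp = 36−28 = 8.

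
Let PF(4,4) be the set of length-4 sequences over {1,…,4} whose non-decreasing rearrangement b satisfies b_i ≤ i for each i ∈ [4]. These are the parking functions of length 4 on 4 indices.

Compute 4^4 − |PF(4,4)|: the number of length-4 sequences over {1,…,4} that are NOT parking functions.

131

|PF| = (4−4+1)·(4+1)^(4−1) = 1·125 = 125 (Pollak)
E.g. (4,3,4,1) → sorted (1,3,4,4): b_2=3>2, not a PF.
Total 256; non-PF = 256−125 = 131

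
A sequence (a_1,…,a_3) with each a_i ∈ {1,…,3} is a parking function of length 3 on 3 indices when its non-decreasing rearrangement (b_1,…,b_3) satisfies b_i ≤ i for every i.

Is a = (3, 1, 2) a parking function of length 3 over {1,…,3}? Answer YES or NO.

Order a: b = (1, 2, 3).
  b_1=1 ≤ 1
  b_2=2 ≤ 2
  b_3=3 ≤ 3
All bounds hold ⇒ YES

YES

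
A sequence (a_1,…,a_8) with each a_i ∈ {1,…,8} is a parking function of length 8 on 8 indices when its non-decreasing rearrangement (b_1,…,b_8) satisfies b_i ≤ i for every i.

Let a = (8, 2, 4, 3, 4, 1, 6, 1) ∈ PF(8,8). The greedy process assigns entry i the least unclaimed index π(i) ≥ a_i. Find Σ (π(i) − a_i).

Σπ = 8·9/2 = 36 (π permutes [8]); Σa = 8+2+4+3+4+1+6+1 = 29; disp = 36−29 = 7.

7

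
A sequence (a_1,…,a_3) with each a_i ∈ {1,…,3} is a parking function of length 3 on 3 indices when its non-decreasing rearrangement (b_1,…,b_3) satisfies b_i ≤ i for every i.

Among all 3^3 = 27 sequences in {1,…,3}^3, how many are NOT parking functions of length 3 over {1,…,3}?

11

Count = (4−3)·4^(3−1) = 1 · 16 = 16
Example (3,3,3) → sorted (3,3,3): b_1=3>1, not a PF.
Total 27; non-PF = 27−16 = 11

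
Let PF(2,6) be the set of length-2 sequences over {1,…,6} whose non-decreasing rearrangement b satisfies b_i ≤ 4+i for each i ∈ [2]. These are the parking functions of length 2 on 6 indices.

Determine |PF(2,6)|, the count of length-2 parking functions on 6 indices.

|PF| = 5·7^1 = 5·7 = 35 (Konheim–Weiss)
E.g. (5,2) → sorted (2,5): b_i ≤ 4+i ∀i, a PF.

35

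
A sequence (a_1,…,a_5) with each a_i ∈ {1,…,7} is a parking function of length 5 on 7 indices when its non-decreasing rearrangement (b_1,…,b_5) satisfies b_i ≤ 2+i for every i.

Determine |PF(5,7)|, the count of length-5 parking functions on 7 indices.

12288

#PF = (8−5)·8^(5−1) = 3·4096 = 12288
Example (3,1,5,1,3) → sorted (1,1,3,3,5): b_i ≤ 2+i ∀i, a PF.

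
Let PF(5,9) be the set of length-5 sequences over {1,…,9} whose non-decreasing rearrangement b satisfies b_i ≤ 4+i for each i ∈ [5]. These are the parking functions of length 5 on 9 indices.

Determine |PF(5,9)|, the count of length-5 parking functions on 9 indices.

50000

#PF = (9+1−5)·(9+1)^{5−1} = 5×10000 = 50000 (Pollak)
Example (4,3,6,4,4) → sorted (3,4,4,4,6): b_i ≤ 4+i ∀i, a PF.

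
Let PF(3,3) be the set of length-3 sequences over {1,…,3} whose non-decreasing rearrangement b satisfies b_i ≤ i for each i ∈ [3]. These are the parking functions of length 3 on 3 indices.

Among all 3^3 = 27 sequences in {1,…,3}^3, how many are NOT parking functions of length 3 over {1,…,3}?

11

Count = (4−3)·4^(3−1) = 1×16 = 16 (Konheim–Weiss)
E.g. (3,1,3) → sorted (1,3,3): b_2=3>2, not a PF.
3^3 − 16 = 27 − 16 = 11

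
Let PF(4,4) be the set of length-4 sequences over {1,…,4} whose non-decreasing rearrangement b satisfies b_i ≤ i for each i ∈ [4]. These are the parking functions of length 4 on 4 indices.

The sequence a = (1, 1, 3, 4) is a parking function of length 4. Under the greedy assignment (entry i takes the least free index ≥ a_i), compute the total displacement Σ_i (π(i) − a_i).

Σπ = 4·5/2 = 10 (π permutes [4]); Σa = 1+1+3+4 = 9; disp = 10−9 = 1.

1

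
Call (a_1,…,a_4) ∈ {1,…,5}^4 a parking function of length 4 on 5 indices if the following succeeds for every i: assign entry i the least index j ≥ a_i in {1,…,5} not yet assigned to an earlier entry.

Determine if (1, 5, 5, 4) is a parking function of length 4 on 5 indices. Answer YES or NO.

Sorted: b = (1, 4, 5, 5).
  b_1=1 ≤ 2
  b_2=4 > 3
  fails at i=2 ⇒ NO

NO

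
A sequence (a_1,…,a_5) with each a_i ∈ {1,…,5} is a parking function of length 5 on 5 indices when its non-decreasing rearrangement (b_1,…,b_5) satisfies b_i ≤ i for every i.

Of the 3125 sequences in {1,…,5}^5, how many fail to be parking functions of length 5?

#PF = (5+1−5)·(5+1)^{5−1} = 1×1296 = 1296 [KW]
Example (1,4,5,1,4) → sorted (1,1,4,4,5): b_3=4>3, not a PF.
Total 3125; non-PF = 3125−1296 = 1829

1829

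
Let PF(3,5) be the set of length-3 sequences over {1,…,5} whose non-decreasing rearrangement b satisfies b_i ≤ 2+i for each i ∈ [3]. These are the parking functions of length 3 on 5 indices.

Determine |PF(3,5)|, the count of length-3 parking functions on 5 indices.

|PF| = (5+1−3)·(5+1)^{3−1} = 3 · 36 = 108 (Pollak)
One tuple (1,4,2) → sorted (1,2,4): b_i ≤ 2+i ∀i, a PF.

108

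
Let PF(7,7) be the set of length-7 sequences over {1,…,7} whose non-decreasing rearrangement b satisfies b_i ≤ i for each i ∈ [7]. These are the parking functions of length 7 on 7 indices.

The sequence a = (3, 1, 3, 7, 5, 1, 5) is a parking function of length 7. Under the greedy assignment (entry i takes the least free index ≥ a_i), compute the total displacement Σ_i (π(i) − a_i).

Σπ = 7·8/2 = 28 (π permutes [7]); Σa = 3+1+3+7+5+1+5 = 25; disp = 28−25 = 3.

3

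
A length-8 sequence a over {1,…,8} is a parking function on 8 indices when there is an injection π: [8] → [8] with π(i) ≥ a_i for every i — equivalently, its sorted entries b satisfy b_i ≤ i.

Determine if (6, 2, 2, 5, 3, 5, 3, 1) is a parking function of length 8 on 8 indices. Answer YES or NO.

Rearranged: b = (1, 2, 2, 3, 3, 5, 5, 6).
  b_1=1 ≤ 1
  b_2=2 ≤ 2
  b_3=2 ≤ 3
  b_4=3 ≤ 4
  b_5=3 ≤ 5
  b_6=5 ≤ 6
  b_7=5 ≤ 7
  b_8=6 ≤ 8
All bounds hold ⇒ YES

YES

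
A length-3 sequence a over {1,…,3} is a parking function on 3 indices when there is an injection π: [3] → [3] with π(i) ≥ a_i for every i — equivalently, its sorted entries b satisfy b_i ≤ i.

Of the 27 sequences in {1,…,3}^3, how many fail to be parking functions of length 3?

#PF = (3+1−3)·(3+1)^{3−1} = 1·16 = 16
Check (3,3,3) → sorted (3,3,3): b_1=3>1, not a PF.
So 27 − 16 = 11 fail.

11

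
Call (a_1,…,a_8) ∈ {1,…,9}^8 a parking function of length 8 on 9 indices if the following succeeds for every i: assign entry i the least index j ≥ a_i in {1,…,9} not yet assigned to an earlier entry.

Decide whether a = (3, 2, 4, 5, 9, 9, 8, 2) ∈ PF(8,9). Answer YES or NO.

Order a: b = (2, 2, 3, 4, 5, 8, 9, 9).
  b_1=2 ≤ 2
  b_2=2 ≤ 3
  b_3=3 ≤ 4
  b_4=4 ≤ 5
  b_5=5 ≤ 6
  b_6=8 > 7
  fails at i=6 ⇒ NO

NO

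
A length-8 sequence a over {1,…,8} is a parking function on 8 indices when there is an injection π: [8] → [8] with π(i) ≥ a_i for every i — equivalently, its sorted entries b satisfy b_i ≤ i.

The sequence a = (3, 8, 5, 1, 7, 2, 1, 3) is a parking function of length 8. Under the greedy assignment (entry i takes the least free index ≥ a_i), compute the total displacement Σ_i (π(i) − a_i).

Σπ = 36 ({1..8} each once); Σa = 3+8+5+1+7+2+1+3 = 30; disp = 36−30 = 6.

6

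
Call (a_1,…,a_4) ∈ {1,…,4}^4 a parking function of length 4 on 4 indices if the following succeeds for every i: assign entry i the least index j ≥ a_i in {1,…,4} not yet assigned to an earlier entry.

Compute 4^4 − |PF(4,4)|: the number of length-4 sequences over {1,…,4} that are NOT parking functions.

|PF(4,4)| = (5−4)·5^(4−1) = 1·125 = 125
Check (3,1,4,4) → sorted (1,3,4,4): b_2=3>2, not a PF.
Total 256; non-PF = 256−125 = 131

131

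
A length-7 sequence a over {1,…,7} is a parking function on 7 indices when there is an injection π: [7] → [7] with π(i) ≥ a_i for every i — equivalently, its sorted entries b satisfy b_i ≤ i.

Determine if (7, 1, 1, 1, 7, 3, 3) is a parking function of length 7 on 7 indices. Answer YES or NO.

NO

Order a: b = (1, 1, 1, 3, 3, 7, 7).
  b_1=1 ≤ 1
  b_2=1 ≤ 2
  b_3=1 ≤ 3
  b_4=3 ≤ 4
  b_5=3 ≤ 5
  b_6=7 > 6
  fails at i=6 ⇒ NO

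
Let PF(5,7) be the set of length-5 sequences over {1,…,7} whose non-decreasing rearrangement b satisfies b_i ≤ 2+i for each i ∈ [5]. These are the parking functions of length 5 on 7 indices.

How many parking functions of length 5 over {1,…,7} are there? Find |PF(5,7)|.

Count = (7−5+1)·(7+1)^(5−1) = 3×4096 = 12288 (Konheim–Weiss)
Example (6,3,4,6,2) → sorted (2,3,4,6,6): b_i ≤ 2+i ∀i, a PF.

12288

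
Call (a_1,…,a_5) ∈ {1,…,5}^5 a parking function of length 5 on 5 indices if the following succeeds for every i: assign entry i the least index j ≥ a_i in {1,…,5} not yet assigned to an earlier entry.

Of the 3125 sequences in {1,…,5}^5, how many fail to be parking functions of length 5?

Count = 1·6^4 = 1·1296 = 1296 (Pollak)
Example (4,4,3,5,4) → sorted (3,4,4,4,5): b_1=3>1, not a PF.
5^5 − 1296 = 3125 − 1296 = 1829

1829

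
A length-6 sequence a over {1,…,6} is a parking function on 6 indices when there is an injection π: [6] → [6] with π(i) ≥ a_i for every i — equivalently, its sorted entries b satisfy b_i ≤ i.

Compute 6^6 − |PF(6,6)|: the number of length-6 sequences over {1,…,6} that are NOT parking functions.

29849

Count = (7−6)·7^(6−1) = 1×16807 = 16807 (Konheim–Weiss)
One tuple (6,6,2,6,6,1) → sorted (1,2,6,6,6,6): b_3=6>3, not a PF.
6^6 − 16807 = 46656 − 16807 = 29849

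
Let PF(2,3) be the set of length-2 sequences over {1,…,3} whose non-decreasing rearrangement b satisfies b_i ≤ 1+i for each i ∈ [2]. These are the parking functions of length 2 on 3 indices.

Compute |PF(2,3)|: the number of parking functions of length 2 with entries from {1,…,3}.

8

#PF = 2·4^1 = 2 · 4 = 8 (Pollak)
Example (2,3) → sorted (2,3): b_i ≤ 1+i ∀i, a PF.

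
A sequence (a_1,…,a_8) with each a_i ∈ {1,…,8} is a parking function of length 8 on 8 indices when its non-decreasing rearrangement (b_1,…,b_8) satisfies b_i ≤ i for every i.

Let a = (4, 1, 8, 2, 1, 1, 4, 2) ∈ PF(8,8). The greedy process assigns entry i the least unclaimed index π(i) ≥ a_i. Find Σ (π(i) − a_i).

13

Σπ(i) = 1+…+8 = 36; Σa = 4+1+8+2+1+1+4+2 = 23; disp = 36−23 = 13.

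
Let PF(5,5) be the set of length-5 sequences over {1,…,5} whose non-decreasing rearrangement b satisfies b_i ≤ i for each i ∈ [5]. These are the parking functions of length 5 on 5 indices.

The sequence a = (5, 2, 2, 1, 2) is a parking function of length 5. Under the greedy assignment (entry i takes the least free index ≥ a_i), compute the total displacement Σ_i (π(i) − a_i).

3

Σπ(i) = 1+…+5 = 15; Σa = 5+2+2+1+2 = 12; disp = 15−12 = 3.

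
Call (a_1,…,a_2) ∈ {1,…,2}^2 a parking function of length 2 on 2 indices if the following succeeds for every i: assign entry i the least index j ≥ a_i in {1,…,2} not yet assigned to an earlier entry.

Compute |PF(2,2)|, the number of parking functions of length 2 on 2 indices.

#PF = (3−2)·3^(2−1) = 1·3 = 3 (Pollak)
One tuple (2,1) → sorted (1,2): b_i ≤ i ∀i, a PF.

3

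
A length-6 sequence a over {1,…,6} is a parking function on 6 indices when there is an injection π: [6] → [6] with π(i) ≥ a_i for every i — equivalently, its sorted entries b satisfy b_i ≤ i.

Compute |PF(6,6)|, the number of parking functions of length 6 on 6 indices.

|PF| = (6+1−6)·(6+1)^{6−1} = 1 · 16807 = 16807
Check (1,1,3,1,5,5) → sorted (1,1,1,3,5,5): b_i ≤ i ∀i, a PF.

16807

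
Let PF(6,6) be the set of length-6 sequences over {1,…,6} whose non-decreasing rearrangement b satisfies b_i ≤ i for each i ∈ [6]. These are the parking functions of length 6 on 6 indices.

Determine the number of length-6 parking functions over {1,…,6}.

16807

Count = (6+1−6)·(6+1)^{6−1} = 1 · 16807 = 16807 (Konheim–Weiss)
Example (4,1,3,1,3,6) → sorted (1,1,3,3,4,6): b_i ≤ i ∀i, a PF.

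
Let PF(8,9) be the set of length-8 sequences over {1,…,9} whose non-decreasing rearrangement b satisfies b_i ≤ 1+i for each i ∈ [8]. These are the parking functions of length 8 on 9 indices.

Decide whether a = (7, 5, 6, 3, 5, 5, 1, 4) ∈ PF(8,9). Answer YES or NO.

Order a: b = (1, 3, 4, 5, 5, 5, 6, 7).
  b_1=1 ≤ 2
  b_2=3 ≤ 3
  b_3=4 ≤ 4
  b_4=5 ≤ 5
  b_5=5 ≤ 6
  b_6=5 ≤ 7
  b_7=6 ≤ 8
  b_8=7 ≤ 9
All bounds hold ⇒ YES

YES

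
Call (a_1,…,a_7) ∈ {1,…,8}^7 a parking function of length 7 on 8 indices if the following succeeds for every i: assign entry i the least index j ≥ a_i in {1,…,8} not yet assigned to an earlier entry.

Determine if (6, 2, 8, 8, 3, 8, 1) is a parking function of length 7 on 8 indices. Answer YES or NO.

Rearranged: b = (1, 2, 3, 6, 8, 8, 8).
  b_1=1 ≤ 2
  b_2=2 ≤ 3
  b_3=3 ≤ 4
  b_4=6 > 5
  fails at i=4 ⇒ NO

NO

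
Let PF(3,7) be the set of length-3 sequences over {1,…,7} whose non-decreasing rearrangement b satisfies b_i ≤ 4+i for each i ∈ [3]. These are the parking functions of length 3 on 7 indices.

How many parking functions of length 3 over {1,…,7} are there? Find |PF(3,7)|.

#PF = 5·8^2 = 5·64 = 320 (Konheim–Weiss)
One tuple (1,7,5) → sorted (1,5,7): b_i ≤ 4+i ∀i, a PF.

320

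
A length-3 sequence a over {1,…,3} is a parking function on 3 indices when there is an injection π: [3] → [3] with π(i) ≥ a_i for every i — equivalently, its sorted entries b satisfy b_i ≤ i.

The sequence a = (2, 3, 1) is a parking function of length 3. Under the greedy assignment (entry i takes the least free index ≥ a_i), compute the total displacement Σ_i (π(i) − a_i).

Σπ = 6 ({1..3} each once); Σa = 2+3+1 = 6; disp = 6−6 = 0.

0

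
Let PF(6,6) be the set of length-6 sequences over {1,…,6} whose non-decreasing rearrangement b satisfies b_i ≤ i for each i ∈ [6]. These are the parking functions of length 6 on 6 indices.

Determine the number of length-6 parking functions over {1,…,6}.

|PF| = 1·7^5 = 1 · 16807 = 16807
Check (1,2,2,4,2,5) → sorted (1,2,2,2,4,5): b_i ≤ i ∀i, a PF.

16807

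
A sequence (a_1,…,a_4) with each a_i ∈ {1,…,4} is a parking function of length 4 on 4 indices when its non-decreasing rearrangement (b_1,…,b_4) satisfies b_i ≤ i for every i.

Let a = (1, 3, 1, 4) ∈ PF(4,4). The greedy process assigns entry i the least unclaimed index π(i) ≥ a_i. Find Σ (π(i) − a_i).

1

Σπ(i) = 1+…+4 = 10; Σa = 1+3+1+4 = 9; disp = 10−9 = 1.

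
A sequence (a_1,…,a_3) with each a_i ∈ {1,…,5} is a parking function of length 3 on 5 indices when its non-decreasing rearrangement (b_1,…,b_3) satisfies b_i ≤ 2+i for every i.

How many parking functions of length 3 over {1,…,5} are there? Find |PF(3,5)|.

#PF = (5−3+1)·(5+1)^(3−1) = 3 · 36 = 108 (Pollak)
Example (4,2,3) → sorted (2,3,4): b_i ≤ 2+i ∀i, a PF.

108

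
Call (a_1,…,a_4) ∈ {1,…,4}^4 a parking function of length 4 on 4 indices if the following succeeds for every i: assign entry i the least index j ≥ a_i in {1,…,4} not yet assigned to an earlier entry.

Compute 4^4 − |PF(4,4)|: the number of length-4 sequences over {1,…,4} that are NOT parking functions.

131

|PF| = (4−4+1)·(4+1)^(4−1) = 1·125 = 125 (Konheim–Weiss)
Check (2,2,2,4) → sorted (2,2,2,4): b_1=2>1, not a PF.
4^4 − 125 = 256 − 125 = 131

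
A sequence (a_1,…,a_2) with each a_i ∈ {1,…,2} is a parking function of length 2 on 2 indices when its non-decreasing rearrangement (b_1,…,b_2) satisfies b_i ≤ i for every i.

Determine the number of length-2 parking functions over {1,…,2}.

|PF(2,2)| = 1·3^1 = 1×3 = 3 [KW]
Example (1,2) → sorted (1,2): b_i ≤ i ∀i, a PF.

3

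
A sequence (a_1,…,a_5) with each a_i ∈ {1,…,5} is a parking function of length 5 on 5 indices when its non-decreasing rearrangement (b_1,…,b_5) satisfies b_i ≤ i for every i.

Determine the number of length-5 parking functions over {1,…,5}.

#PF = (6−5)·6^(5−1) = 1×1296 = 1296 [KW]
E.g. (4,2,5,1,1) → sorted (1,1,2,4,5): b_i ≤ i ∀i, a PF.

1296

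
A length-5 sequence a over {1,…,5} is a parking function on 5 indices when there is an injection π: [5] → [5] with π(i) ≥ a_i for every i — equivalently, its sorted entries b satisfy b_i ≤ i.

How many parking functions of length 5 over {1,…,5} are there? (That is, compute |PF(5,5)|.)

1296

|PF| = (5+1−5)·(5+1)^{5−1} = 1 · 1296 = 1296 (Konheim–Weiss)
E.g. (3,5,1,2,1) → sorted (1,1,2,3,5): b_i ≤ i ∀i, a PF.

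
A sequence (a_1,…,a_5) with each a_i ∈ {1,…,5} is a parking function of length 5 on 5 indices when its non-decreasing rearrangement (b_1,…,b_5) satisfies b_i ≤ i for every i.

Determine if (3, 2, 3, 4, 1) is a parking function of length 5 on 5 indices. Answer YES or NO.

Sorted: b = (1, 2, 3, 3, 4).
  b_1=1 ≤ 1
  b_2=2 ≤ 2
  b_3=3 ≤ 3
  b_4=3 ≤ 4
  b_5=4 ≤ 5
All bounds hold ⇒ YES

YES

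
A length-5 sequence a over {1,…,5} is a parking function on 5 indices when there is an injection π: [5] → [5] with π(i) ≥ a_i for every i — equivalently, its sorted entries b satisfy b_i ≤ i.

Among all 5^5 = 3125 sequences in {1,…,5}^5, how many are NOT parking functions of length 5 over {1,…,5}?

1829

Count = 1·6^4 = 1 · 1296 = 1296 [KW]
E.g. (2,2,3,5,5) → sorted (2,2,3,5,5): b_1=2>1, not a PF.
Total 3125; non-PF = 3125−1296 = 1829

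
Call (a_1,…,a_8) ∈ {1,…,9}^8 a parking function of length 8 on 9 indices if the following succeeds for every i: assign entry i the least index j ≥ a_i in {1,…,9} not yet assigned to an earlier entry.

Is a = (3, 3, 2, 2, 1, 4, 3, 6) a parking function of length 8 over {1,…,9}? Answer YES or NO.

YES

Rearranged: b = (1, 2, 2, 3, 3, 3, 4, 6).
  b_1=1 ≤ 2
  b_2=2 ≤ 3
  b_3=2 ≤ 4
  b_4=3 ≤ 5
  b_5=3 ≤ 6
  b_6=3 ≤ 7
  b_7=4 ≤ 8
  b_8=6 ≤ 9
All bounds hold ⇒ YES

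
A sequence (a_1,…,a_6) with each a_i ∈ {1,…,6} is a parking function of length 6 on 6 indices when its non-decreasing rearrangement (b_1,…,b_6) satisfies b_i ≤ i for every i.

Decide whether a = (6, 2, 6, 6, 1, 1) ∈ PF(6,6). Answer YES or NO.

Order a: b = (1, 1, 2, 6, 6, 6).
  b_1=1 ≤ 1
  b_2=1 ≤ 2
  b_3=2 ≤ 3
  b_4=6 > 4
  fails at i=4 ⇒ NO

NO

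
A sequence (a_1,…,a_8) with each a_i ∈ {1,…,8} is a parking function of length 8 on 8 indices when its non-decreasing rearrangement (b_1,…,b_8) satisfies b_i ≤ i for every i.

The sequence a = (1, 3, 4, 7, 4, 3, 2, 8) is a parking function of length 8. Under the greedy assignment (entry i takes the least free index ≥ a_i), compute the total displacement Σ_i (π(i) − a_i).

4

Σπ = 8·9/2 = 36 (π permutes [8]); Σa = 1+3+4+7+4+3+2+8 = 32; disp = 36−32 = 4.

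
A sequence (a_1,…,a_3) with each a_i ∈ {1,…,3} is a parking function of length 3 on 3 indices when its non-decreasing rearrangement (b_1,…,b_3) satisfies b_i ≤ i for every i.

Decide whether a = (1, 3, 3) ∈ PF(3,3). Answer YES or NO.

Order a: b = (1, 3, 3).
  b_1=1 ≤ 1
  b_2=3 > 2
  fails at i=2 ⇒ NO

NO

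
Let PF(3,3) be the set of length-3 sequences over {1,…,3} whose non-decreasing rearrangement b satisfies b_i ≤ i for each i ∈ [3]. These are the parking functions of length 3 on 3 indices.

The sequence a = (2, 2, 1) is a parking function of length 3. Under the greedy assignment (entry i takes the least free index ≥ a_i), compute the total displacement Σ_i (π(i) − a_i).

Σπ = 6 ({1..3} each once); Σa = 2+2+1 = 5; disp = 6−5 = 1.

1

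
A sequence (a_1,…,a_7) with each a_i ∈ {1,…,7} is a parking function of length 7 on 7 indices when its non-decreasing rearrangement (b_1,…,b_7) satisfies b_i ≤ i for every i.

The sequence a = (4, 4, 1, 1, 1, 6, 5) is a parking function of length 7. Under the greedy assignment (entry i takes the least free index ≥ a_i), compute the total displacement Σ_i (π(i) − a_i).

6

Σπ = 7·8/2 = 28 (π permutes [7]); Σa = 4+4+1+1+1+6+5 = 22; disp = 28−22 = 6.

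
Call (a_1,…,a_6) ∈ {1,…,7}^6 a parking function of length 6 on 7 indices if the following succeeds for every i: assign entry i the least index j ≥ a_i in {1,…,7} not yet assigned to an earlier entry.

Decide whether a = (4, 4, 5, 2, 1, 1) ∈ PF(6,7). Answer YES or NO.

YES

Order a: b = (1, 1, 2, 4, 4, 5).
  b_1=1 ≤ 2
  b_2=1 ≤ 3
  b_3=2 ≤ 4
  b_4=4 ≤ 5
  b_5=4 ≤ 6
  b_6=5 ≤ 7
All bounds hold ⇒ YES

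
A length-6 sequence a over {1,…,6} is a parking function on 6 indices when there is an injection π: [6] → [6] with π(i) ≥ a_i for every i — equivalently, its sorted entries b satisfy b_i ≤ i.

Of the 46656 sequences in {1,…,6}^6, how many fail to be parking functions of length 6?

|PF| = (6+1−6)·(6+1)^{6−1} = 1·16807 = 16807
Check (5,5,6,3,1,4) → sorted (1,3,4,5,5,6): b_2=3>2, not a PF.
Total 46656; non-PF = 46656−16807 = 29849

29849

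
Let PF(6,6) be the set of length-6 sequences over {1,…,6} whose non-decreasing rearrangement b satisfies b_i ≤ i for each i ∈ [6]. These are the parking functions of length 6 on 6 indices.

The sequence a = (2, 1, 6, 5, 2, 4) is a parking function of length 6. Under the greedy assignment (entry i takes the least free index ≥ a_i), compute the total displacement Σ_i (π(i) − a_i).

1

Σπ = 6·7/2 = 21 (π permutes [6]); Σa = 2+1+6+5+2+4 = 20; disp = 21−20 = 1.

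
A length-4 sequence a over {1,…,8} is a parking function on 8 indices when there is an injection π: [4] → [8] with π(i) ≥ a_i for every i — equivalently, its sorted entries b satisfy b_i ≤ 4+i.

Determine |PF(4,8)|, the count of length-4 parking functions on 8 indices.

|PF(4,8)| = (8+1−4)·(8+1)^{4−1} = 5·729 = 3645 (Pollak)
One tuple (1,1,4,5) → sorted (1,1,4,5): b_i ≤ 4+i ∀i, a PF.

3645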